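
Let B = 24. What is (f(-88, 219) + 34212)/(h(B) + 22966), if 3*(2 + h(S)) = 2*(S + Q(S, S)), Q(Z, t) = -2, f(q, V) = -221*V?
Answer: -42561/68936 ≈ -0.61740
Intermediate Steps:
h(S) = -10/3 + 2*S/3 (h(S) = -2 + (2*(S - 2))/3 = -2 + (2*(-2 + S))/3 = -2 + (-4 + 2*S)/3 = -2 + (-4/3 + 2*S/3) = -10/3 + 2*S/3)
(f(-88, 219) + 34212)/(h(B) + 22966) = (-221*219 + 34212)/((-10/3 + (⅔)*24) + 22966) = (-48399 + 34212)/((-10/3 + 16) + 22966) = -14187/(38/3 + 22966) = -14187/68936/3 = -14187*3/68936 = -42561/68936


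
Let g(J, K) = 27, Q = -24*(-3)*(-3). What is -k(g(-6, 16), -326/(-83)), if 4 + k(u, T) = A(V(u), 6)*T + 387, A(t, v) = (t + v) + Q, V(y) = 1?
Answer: 36345/83 ≈ 437.89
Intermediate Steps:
Q = -216 (Q = -4*(-18)*(-3) = 72*(-3) = -216)
A(t, v) = -216 + t + v (A(t, v) = (t + v) - 216 = -216 + t + v)
k(u, T) = 383 - 209*T (k(u, T) = -4 + ((-216 + 1 + 6)*T + 387) = -4 + (-209*T + 387) = -4 + (387 - 209*T) = 383 - 209*T)
-k(g(-6, 16), -326/(-83)) = -(383 - (-68134)/(-83)) = -(383 - (-68134)*(-1)/83) = -(383 - 209*326/83) = -(383 - 68134/83) = -1*(-36345/83) = 36345/83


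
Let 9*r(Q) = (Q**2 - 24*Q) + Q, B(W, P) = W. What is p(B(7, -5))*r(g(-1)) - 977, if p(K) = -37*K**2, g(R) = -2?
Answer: -99443/9 ≈ -11049.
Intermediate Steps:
r(Q) = -23*Q/9 + Q**2/9 (r(Q) = ((Q**2 - 24*Q) + Q)/9 = (Q**2 - 23*Q)/9 = -23*Q/9 + Q**2/9)
p(B(7, -5))*r(g(-1)) - 977 = (-37*7**2)*((1/9)*(-2)*(-23 - 2)) - 977 = (-37*49)*((1/9)*(-2)*(-25)) - 977 = -1813*50/9 - 977 = -90650/9 - 977 = -99443/9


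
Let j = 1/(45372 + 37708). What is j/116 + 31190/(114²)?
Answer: 75146694049/31311522720 ≈ 2.4000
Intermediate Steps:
j = 1/83080 ≈ 1.2037e-5
j/116 + 31190/(114²) = (1/83080)/116 + 31190/(114²) = (1/83080)*(1/116) + 31190/12996 = 1/9637280 + 31190*(1/12996) = 1/9637280 + 15595/6498 = 75146694049/31311522720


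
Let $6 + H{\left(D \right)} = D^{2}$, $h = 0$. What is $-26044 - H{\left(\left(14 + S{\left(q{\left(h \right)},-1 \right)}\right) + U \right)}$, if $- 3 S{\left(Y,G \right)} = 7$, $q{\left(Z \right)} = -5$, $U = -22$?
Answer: $- \frac{235303}{9} \approx -26145.0$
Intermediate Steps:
$S{\left(Y,G \right)} = - \frac{7}{3}$ ($S{\left(Y,G \right)} = \left(- \frac{1}{3}\right) 7 = - \frac{7}{3}$)
$H{\left(D \right)} = -6 + D^{2}$
$-26044 - H{\left(\left(14 + S{\left(q{\left(h \right)},-1 \right)}\right) + U \right)} = -26044 - \left(-6 + \left(\left(14 - \frac{7}{3}\right) - 22\right)^{2}\right) = -26044 - \left(-6 + \left(\frac{35}{3} - 22\right)^{2}\right) = -26044 - \left(-6 + \left(- \frac{31}{3}\right)^{2}\right) = -26044 - \left(-6 + \frac{961}{9}\right) = -26044 - \frac{907}{9} = - \frac{235303}{9}$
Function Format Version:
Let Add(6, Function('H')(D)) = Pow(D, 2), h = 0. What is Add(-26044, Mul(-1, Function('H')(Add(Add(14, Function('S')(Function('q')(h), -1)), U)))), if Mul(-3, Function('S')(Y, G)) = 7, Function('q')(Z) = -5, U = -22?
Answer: Rational(-235303, 9) ≈ -26145.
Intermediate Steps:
Function('S')(Y, G) = Rational(-7, 3) (Function('S')(Y, G) = Mul(Rational(-1, 3), 7) = Rational(-7, 3))
Function('H')(D) = Add(-6, Pow(D, 2))
Add(-26044, Mul(-1, Function('H')(Add(Add(14, Function('S')(Function('q')(h), -1)), U)))) = Add(-26044, Mul(-1, Add(-6, Pow(Add(Add(14, Rational(-7, 3)), -22), 2)))) = Add(-26044, Mul(-1, Add(-6, Pow(Add(Rational(35, 3), -22), 2)))) = Add(-26044, Mul(-1, Add(-6, Pow(Rational(-31, 3), 2)))) = Add(-26044, Mul(-1, Add(-6, Rational(961, 9)))) = Add(-26044, Mul(-1, Rational(907, 9))) = Add(-26044, Rational(-907, 9)) = Rational(-235303, 9)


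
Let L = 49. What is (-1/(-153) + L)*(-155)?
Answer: -1162190/153 ≈ -7596.0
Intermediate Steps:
(-1/(-153) + L)*(-155) = (-1/(-153) + 49)*(-155) = (-1*(-1/153) + 49)*(-155) = (1/153 + 49)*(-155) = (7498/153)*(-155) = -1162190/153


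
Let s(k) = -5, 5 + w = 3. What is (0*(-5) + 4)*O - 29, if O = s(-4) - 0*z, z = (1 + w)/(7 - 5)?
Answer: -49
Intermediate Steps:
w = -2 (w = -5 + 3 = -2)
z = -½ (z = (1 - 2)/(7 - 5) = -1/2 = -1*½ = -½ ≈ -0.50000)
O = -5 (O = -5 - 0*(-1)/2 = -5 - 1*0 = -5 + 0 = -5)
(0*(-5) + 4)*O - 29 = (0*(-5) + 4)*(-5) - 29 = (0 + 4)*(-5) - 29 = 4*(-5) - 29 = -20 - 29 = -49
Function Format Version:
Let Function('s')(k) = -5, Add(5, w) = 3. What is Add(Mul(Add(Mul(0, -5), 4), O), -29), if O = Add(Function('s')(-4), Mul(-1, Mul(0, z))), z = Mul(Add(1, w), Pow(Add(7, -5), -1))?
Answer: -49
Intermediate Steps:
w = -2 (w = Add(-5, 3) = -2)
z = Rational(-1, 2) (z = Mul(Add(1, -2), Pow(Add(7, -5), -1)) = Mul(-1, Pow(2, -1)) = Mul(-1, Rational(1, 2)) = Rational(-1, 2) ≈ -0.50000)
O = -5 (O = Add(-5, Mul(-1, Mul(0, Rational(-1, 2)))) = Add(-5, Mul(-1, 0)) = Add(-5, 0) = -5)
Add(Mul(Add(Mul(0, -5), 4), O), -29) = Add(Mul(Add(Mul(0, -5), 4), -5), -29) = Add(Mul(Add(0, 4), -5), -29) = Add(Mul(4, -5), -29) = Add(-20, -29) = -49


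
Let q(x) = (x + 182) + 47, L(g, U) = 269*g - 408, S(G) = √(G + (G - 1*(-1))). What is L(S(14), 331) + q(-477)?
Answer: -656 + 269*√29 ≈ 792.61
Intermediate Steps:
S(G) = √(1 + 2*G) (S(G) = √(G + (G + 1)) = √(G + (1 + G)) = √(1 + 2*G))
L(g, U) = -408 + 269*g
q(x) = 229 + x (q(x) = (182 + x) + 47 = 229 + x)
L(S(14), 331) + q(-477) = (-408 + 269*√(1 + 2*14)) + (229 - 477) = (-408 + 269*√(1 + 28)) - 248 = (-408 + 269*√29) - 248 = -656 + 269*√29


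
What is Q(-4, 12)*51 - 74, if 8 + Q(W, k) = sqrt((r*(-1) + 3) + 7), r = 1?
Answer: -329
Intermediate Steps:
Q(W, k) = -5 (Q(W, k) = -8 + sqrt((1*(-1) + 3) + 7) = -8 + sqrt((-1 + 3) + 7) = -8 + sqrt(2 + 7) = -8 + sqrt(9) = -8 + 3 = -5)
Q(-4, 12)*51 - 74 = -5*51 - 74 = -255 - 74 = -329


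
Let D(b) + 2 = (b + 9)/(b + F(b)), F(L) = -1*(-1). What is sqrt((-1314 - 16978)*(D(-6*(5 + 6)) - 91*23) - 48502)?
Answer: sqrt(161636658690)/65 ≈ 6185.2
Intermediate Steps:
F(L) = 1
D(b) = -2 + (9 + b)/(1 + b) (D(b) = -2 + (b + 9)/(b + 1) = -2 + (9 + b)/(1 + b))
sqrt((-1314 - 16978)*(D(-6*(5 + 6)) - 91*23) - 48502) = sqrt((-1314 - 16978)*((7 - (-6)*(5 + 6))/(1 - 6*(5 + 6)) - 91*23) - 48502) = sqrt(-18292*((7 - (-6)*11)/(1 - 6*11) - 2093) - 48502) = sqrt(-18292*((7 - 1*(-66))/(1 - 66) - 2093) - 48502) = sqrt(-18292*((7 + 66)/(-65) - 2093) - 48502) = sqrt(-18292*(-1/65*73 - 2093) - 48502) = sqrt(-18292*(-73/65 - 2093) - 48502) = sqrt(-18292*(-136118/65) - 48502) = sqrt(2489870456/65 - 48502) = sqrt(2486717826/65) = sqrt(161636658690)/65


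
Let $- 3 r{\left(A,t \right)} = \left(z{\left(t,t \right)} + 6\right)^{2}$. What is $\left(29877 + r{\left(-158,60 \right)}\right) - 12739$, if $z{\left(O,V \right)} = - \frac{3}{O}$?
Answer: $\frac{20551439}{1200} \approx 17126.0$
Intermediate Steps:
$r{\left(A,t \right)} = - \frac{\left(6 - \frac{3}{t}\right)^{2}}{3}$ ($r{\left(A,t \right)} = - \frac{\left(- \frac{3}{t} + 6\right)^{2}}{3} = - \frac{\left(6 - \frac{3}{t}\right)^{2}}{3}$)
$\left(29877 + r{\left(-158,60 \right)}\right) - 12739 = \left(29877 - \frac{3 \left(-1 + 2 \cdot 60\right)^{2}}{3600}\right) - 12739 = \left(29877 - \frac{\left(-1 + 120\right)^{2}}{1200}\right) - 12739 = \left(29877 - \frac{119^{2}}{1200}\right) - 12739 = \left(29877 - \frac{1}{1200} \cdot 14161\right) - 12739 = \left(29877 - \frac{14161}{1200}\right) - 12739 = \frac{35838239}{1200} - 12739 = \frac{20551439}{1200}$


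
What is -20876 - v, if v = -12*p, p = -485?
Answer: -26696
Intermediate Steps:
v = 5820 (v = -12*(-485) = 5820)
-20876 - v = -20876 - 1*5820 = -20876 - 5820 = -26696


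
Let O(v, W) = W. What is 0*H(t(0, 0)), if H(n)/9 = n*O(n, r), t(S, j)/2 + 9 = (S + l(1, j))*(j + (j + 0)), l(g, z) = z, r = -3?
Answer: 0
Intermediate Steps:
t(S, j) = -18 + 4*j*(S + j) (t(S, j) = -18 + 2*((S + j)*(j + (j + 0))) = -18 + 2*((S + j)*(j + j)) = -18 + 2*((S + j)*(2*j)) = -18 + 2*(2*j*(S + j)) = -18 + 4*j*(S + j))
H(n) = -27*n (H(n) = 9*(n*(-3)) = 9*(-3*n) = -27*n)
0*H(t(0, 0)) = 0*(-27*(-18 + 4*0**2 + 4*0*0)) = 0*(-27*(-18 + 4*0 + 0)) = 0*(-27*(-18 + 0 + 0)) = 0*(-27*(-18)) = 0*486 = 0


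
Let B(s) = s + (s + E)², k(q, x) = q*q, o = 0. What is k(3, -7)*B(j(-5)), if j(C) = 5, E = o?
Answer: 270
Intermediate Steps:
E = 0
k(q, x) = q²
B(s) = s + s² (B(s) = s + (s + 0)² = s + s²)
k(3, -7)*B(j(-5)) = 3²*(5*(1 + 5)) = 9*(5*6) = 9*30 = 270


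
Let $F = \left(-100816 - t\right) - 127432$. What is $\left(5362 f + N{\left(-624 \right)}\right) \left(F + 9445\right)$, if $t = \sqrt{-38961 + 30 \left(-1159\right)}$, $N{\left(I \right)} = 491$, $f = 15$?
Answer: $-17705757563 - 80921 i \sqrt{73731} \approx -1.7706 \cdot 10^{10} - 2.1973 \cdot 10^{7} i$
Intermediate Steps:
$t = i \sqrt{73731}$ ($t = \sqrt{-38961 - 34770} = \sqrt{-73731} = i \sqrt{73731} \approx 271.53 i$)
$F = -228248 - i \sqrt{73731}$ ($F = \left(-100816 - i \sqrt{73731}\right) - 127432 = -228248 - i \sqrt{73731} \approx -2.2825 \cdot 10^{5} - 271.53 i$)
$\left(5362 f + N{\left(-624 \right)}\right) \left(F + 9445\right) = \left(5362 \cdot 15 + 491\right) \left(\left(-228248 - i \sqrt{73731}\right) + 9445\right) = \left(80430 + 491\right) \left(-218803 - i \sqrt{73731}\right) = 80921 \left(-218803 - i \sqrt{73731}\right) = -17705757563 - 80921 i \sqrt{73731}$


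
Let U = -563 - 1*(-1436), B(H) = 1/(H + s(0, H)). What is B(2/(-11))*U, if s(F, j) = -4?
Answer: -9603/46 ≈ -208.76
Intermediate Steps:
B(H) = 1/(-4 + H) (B(H) = 1/(H - 4) = 1/(-4 + H))
U = 873 (U = -563 + 1436 = 873)
B(2/(-11))*U = 873/(-4 + 2/(-11)) = 873/(-4 + 2*(-1/11)) = 873/(-4 - 2/11) = 873/(-46/11) = -11/46*873 = -9603/46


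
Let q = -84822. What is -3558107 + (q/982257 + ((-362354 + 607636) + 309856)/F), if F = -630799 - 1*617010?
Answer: -1453687514722220385/408556374971 ≈ -3.5581e+6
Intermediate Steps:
F = -1247809 (F = -630799 - 617010 = -1247809)
-3558107 + (q/982257 + ((-362354 + 607636) + 309856)/F) = -3558107 + (-84822/982257 + ((-362354 + 607636) + 309856)/(-1247809)) = -3558107 + (-84822*1/982257 + (245282 + 309856)*(-1/1247809)) = -3558107 + (-28274/327419 + 555138*(-1/1247809)) = -3558107 + (-28274/327419 - 555138/1247809) = -3558107 - 217043280488/408556374971 = -1453687514722220385/408556374971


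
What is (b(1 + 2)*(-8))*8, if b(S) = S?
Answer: -192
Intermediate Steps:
(b(1 + 2)*(-8))*8 = ((1 + 2)*(-8))*8 = (3*(-8))*8 = -24*8 = -192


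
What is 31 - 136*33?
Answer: -4457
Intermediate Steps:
31 - 136*33 = 31 - 4488 = -4457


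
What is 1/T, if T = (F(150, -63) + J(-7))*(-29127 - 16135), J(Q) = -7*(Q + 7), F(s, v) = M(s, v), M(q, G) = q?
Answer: -1/6789300 ≈ -1.4729e-7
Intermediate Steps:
F(s, v) = s
J(Q) = -49 - 7*Q (J(Q) = -7*(7 + Q) = -49 - 7*Q)
T = -6789300 (T = (150 + (-49 - 7*(-7)))*(-29127 - 16135) = (150 + (-49 + 49))*(-45262) = (150 + 0)*(-45262) = 150*(-45262) = -6789300)
1/T = 1/(-6789300) = -1/6789300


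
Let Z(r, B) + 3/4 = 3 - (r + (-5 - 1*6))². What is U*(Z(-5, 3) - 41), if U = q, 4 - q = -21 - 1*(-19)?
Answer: -3537/2 ≈ -1768.5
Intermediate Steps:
q = 6 (q = 4 - (-21 - 1*(-19)) = 4 - (-21 + 19) = 4 - 1*(-2) = 4 + 2 = 6)
U = 6
Z(r, B) = 9/4 - (-11 + r)² (Z(r, B) = -¾ + (3 - (r + (-5 - 1*6))²) = -¾ + (3 - (r + (-5 - 6))²) = -¾ + (3 - (r - 11)²) = -¾ + (3 - (-11 + r)²) = 9/4 - (-11 + r)²)
U*(Z(-5, 3) - 41) = 6*((9/4 - (-11 - 5)²) - 41) = 6*((9/4 - 1*(-16)²) - 41) = 6*((9/4 - 1*256) - 41) = 6*((9/4 - 256) - 41) = 6*(-1015/4 - 41) = 6*(-1179/4) = -3537/2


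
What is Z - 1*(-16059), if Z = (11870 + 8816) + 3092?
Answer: 39837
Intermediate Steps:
Z = 23778 (Z = 20686 + 3092 = 23778)
Z - 1*(-16059) = 23778 - 1*(-16059) = 23778 + 16059 = 39837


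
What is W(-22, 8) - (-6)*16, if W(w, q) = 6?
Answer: 102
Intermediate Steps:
W(-22, 8) - (-6)*16 = 6 - (-6)*16 = 6 - 1*(-96) = 6 + 96 = 102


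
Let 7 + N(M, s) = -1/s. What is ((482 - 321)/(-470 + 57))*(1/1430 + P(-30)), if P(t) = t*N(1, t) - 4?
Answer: -6742473/84370 ≈ -79.916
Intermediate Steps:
N(M, s) = -7 - 1/s
P(t) = -4 + t*(-7 - 1/t) (P(t) = t*(-7 - 1/t) - 4 = -4 + t*(-7 - 1/t))
((482 - 321)/(-470 + 57))*(1/1430 + P(-30)) = ((482 - 321)/(-470 + 57))*(1/1430 + (-5 - 7*(-30))) = (161/(-413))*(1/1430 + (-5 + 210)) = (161*(-1/413))*(1/1430 + 205) = -23/59*293151/1430 = -6742473/84370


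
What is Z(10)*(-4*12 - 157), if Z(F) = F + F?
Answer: -4100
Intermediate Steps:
Z(F) = 2*F
Z(10)*(-4*12 - 157) = (2*10)*(-4*12 - 157) = 20*(-48 - 157) = 20*(-205) = -4100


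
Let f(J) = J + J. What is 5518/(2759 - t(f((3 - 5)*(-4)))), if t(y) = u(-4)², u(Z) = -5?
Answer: 2759/1367 ≈ 2.0183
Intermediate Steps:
f(J) = 2*J
t(y) = 25 (t(y) = (-5)² = 25)
5518/(2759 - t(f((3 - 5)*(-4)))) = 5518/(2759 - 1*25) = 5518/(2759 - 25) = 5518/2734 = 5518*(1/2734) = 2759/1367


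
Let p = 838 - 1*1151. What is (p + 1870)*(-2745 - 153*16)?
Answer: -8085501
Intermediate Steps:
p = -313 (p = 838 - 1151 = -313)
(p + 1870)*(-2745 - 153*16) = (-313 + 1870)*(-2745 - 153*16) = 1557*(-2745 - 2448) = 1557*(-5193) = -8085501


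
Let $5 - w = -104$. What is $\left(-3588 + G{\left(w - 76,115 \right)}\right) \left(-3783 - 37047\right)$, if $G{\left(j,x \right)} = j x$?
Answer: $-8451810$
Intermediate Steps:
$w = 109$ ($w = 5 - -104 = 5 + 104 = 109$)
$\left(-3588 + G{\left(w - 76,115 \right)}\right) \left(-3783 - 37047\right) = \left(-3588 + \left(109 - 76\right) 115\right) \left(-3783 - 37047\right) = \left(-3588 + \left(109 - 76\right) 115\right) \left(-40830\right) = \left(-3588 + 33 \cdot 115\right) \left(-40830\right) = \left(-3588 + 3795\right) \left(-40830\right) = 207 \left(-40830\right) = -8451810$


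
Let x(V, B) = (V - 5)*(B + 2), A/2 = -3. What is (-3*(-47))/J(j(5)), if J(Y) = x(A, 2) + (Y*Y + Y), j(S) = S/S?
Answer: -47/14 ≈ -3.3571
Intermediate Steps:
A = -6 (A = 2*(-3) = -6)
j(S) = 1
x(V, B) = (-5 + V)*(2 + B)
J(Y) = -44 + Y + Y**2 (J(Y) = (-10 - 5*2 + 2*(-6) + 2*(-6)) + (Y*Y + Y) = (-10 - 10 - 12 - 12) + (Y**2 + Y) = -44 + (Y + Y**2) = -44 + Y + Y**2)
(-3*(-47))/J(j(5)) = (-3*(-47))/(-44 + 1 + 1**2) = 141/(-44 + 1 + 1) = 141/(-42) = 141*(-1/42) = -47/14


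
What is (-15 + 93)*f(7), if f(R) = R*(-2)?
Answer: -1092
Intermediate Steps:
f(R) = -2*R
(-15 + 93)*f(7) = (-15 + 93)*(-2*7) = 78*(-14) = -1092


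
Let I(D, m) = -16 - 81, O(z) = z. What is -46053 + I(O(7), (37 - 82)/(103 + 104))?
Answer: -46150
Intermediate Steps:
I(D, m) = -97
-46053 + I(O(7), (37 - 82)/(103 + 104)) = -46053 - 97 = -46150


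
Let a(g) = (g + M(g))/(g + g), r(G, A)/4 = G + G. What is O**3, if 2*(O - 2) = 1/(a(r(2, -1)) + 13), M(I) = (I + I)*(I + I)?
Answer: 6128487/753571 ≈ 8.1326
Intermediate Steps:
M(I) = 4*I**2 (M(I) = (2*I)*(2*I) = 4*I**2)
r(G, A) = 8*G (r(G, A) = 4*(G + G) = 4*(2*G) = 8*G)
a(g) = (g + 4*g**2)/(2*g) (a(g) = (g + 4*g**2)/(g + g) = (g + 4*g**2)/((2*g)) = (g + 4*g**2)*(1/(2*g)) = (g + 4*g**2)/(2*g))
O = 183/91 (O = 2 + 1/(2*((1/2 + 2*(8*2)) + 13)) = 2 + 1/(2*((1/2 + 2*16) + 13)) = 2 + 1/(2*((1/2 + 32) + 13)) = 2 + 1/(2*(65/2 + 13)) = 2 + 1/(2*(91/2)) = 2 + (1/2)*(2/91) = 2 + 1/91 = 183/91 ≈ 2.0110)
O**3 = (183/91)**3 = 6128487/753571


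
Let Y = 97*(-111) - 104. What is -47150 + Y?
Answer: -58021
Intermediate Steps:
Y = -10871 (Y = -10767 - 104 = -10871)
-47150 + Y = -47150 - 10871 = -58021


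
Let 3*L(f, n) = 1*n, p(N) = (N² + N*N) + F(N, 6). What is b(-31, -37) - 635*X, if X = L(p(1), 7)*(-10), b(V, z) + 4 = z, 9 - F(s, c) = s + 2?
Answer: 44327/3 ≈ 14776.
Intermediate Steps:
F(s, c) = 7 - s (F(s, c) = 9 - (s + 2) = 9 - (2 + s) = 9 + (-2 - s) = 7 - s)
b(V, z) = -4 + z
p(N) = 7 - N + 2*N² (p(N) = (N² + N*N) + (7 - N) = (N² + N²) + (7 - N) = 2*N² + (7 - N) = 7 - N + 2*N²)
L(f, n) = n/3 (L(f, n) = (1*n)/3 = n/3)
X = -70/3 (X = ((⅓)*7)*(-10) = (7/3)*(-10) = -70/3 ≈ -23.333)
b(-31, -37) - 635*X = (-4 - 37) - 635*(-70/3) = -41 + 44450/3 = 44327/3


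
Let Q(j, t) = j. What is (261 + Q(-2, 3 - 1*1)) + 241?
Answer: 500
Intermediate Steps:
(261 + Q(-2, 3 - 1*1)) + 241 = (261 - 2) + 241 = 259 + 241 = 500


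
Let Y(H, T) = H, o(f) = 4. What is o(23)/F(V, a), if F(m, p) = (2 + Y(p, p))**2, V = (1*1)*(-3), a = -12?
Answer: 1/25 ≈ 0.040000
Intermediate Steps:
V = -3 (V = 1*(-3) = -3)
F(m, p) = (2 + p)**2
o(23)/F(V, a) = 4/((2 - 12)**2) = 4/((-10)**2) = 4/100 = 4*(1/100) = 1/25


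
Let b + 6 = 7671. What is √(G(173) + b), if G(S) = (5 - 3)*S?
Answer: √8011 ≈ 89.504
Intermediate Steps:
G(S) = 2*S
b = 7665 (b = -6 + 7671 = 7665)
√(G(173) + b) = √(2*173 + 7665) = √(346 + 7665) = √8011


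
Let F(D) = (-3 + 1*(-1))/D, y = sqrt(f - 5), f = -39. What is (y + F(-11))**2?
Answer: -5308/121 + 16*I*sqrt(11)/11 ≈ -43.868 + 4.8242*I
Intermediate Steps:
y = 2*I*sqrt(11) (y = sqrt(-39 - 5) = sqrt(-44) = 2*I*sqrt(11) ≈ 6.6332*I)
F(D) = -4/D (F(D) = (-3 - 1)/D = -4/D)
(y + F(-11))**2 = (2*I*sqrt(11) - 4/(-11))**2 = (2*I*sqrt(11) - 4*(-1/11))**2 = (2*I*sqrt(11) + 4/11)**2 = (4/11 + 2*I*sqrt(11))**2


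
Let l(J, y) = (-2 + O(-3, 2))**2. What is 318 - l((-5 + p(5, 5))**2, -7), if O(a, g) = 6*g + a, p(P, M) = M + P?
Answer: 269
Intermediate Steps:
O(a, g) = a + 6*g
l(J, y) = 49 (l(J, y) = (-2 + (-3 + 6*2))**2 = (-2 + (-3 + 12))**2 = (-2 + 9)**2 = 7**2 = 49)
318 - l((-5 + p(5, 5))**2, -7) = 318 - 1*49 = 318 - 49 = 269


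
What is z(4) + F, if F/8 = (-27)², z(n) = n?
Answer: 5836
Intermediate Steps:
F = 5832 (F = 8*(-27)² = 8*729 = 5832)
z(4) + F = 4 + 5832 = 5836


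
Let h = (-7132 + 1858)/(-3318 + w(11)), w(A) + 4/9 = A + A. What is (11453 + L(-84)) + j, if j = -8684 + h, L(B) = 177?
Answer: 43724697/14834 ≈ 2947.6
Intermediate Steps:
w(A) = -4/9 + 2*A (w(A) = -4/9 + (A + A) = -4/9 + 2*A)
h = 23733/14834 (h = (-7132 + 1858)/(-3318 + (-4/9 + 2*11)) = -5274/(-3318 + (-4/9 + 22)) = -5274/(-3318 + 194/9) = -5274/(-29668/9) = -5274*(-9/29668) = 23733/14834 ≈ 1.5999)
j = -128794723/14834 (j = -8684 + 23733/14834 = -128794723/14834 ≈ -8682.4)
(11453 + L(-84)) + j = (11453 + 177) - 128794723/14834 = 11630 - 128794723/14834 = 43724697/14834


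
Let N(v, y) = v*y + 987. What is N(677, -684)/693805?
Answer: -462081/693805 ≈ -0.66601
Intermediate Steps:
N(v, y) = 987 + v*y
N(677, -684)/693805 = (987 + 677*(-684))/693805 = (987 - 463068)*(1/693805) = -462081*1/693805 = -462081/693805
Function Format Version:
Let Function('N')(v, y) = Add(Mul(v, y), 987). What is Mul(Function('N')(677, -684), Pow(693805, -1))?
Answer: Rational(-462081, 693805) ≈ -0.66601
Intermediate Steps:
Function('N')(v, y) = Add(987, Mul(v, y))
Mul(Function('N')(677, -684), Pow(693805, -1)) = Mul(Add(987, Mul(677, -684)), Pow(693805, -1)) = Mul(Add(987, -463068), Rational(1, 693805)) = Mul(-462081, Rational(1, 693805)) = Rational(-462081, 693805)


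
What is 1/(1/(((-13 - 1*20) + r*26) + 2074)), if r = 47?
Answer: 3263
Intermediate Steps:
1/(1/(((-13 - 1*20) + r*26) + 2074)) = 1/(1/(((-13 - 1*20) + 47*26) + 2074)) = 1/(1/(((-13 - 20) + 1222) + 2074)) = 1/(1/((-33 + 1222) + 2074)) = 1/(1/(1189 + 2074)) = 1/(1/3263) = 3263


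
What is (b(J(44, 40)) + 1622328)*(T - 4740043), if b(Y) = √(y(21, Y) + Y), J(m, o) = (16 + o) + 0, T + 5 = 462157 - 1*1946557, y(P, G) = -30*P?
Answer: -10098096274944 - 6224448*I*√574 ≈ -1.0098e+13 - 1.4913e+8*I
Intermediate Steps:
T = -1484405 (T = -5 + (462157 - 1*1946557) = -5 + (462157 - 1946557) = -5 - 1484400 = -1484405)
J(m, o) = 16 + o
b(Y) = √(-630 + Y) (b(Y) = √(-30*21 + Y) = √(-630 + Y))
(b(J(44, 40)) + 1622328)*(T - 4740043) = (√(-630 + (16 + 40)) + 1622328)*(-1484405 - 4740043) = (√(-630 + 56) + 1622328)*(-6224448) = (√(-574) + 1622328)*(-6224448) = (I*√574 + 1622328)*(-6224448) = (1622328 + I*√574)*(-6224448) = -10098096274944 - 6224448*I*√574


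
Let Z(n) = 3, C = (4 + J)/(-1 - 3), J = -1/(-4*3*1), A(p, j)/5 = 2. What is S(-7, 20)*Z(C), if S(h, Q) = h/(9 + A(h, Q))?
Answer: -21/19 ≈ -1.1053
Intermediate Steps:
A(p, j) = 10 (A(p, j) = 5*2 = 10)
J = 1/12 (J = -1/((-12*1)) = -1/(-12) = -1*(-1/12) = 1/12 ≈ 0.083333)
S(h, Q) = h/19 (S(h, Q) = h/(9 + 10) = h/19)
C = -49/48 (C = (4 + 1/12)/(-1 - 3) = (49/12)/(-4) = (49/12)*(-1/4) = -49/48 ≈ -1.0208)
S(-7, 20)*Z(C) = ((1/19)*(-7))*3 = -7/19*3 = -21/19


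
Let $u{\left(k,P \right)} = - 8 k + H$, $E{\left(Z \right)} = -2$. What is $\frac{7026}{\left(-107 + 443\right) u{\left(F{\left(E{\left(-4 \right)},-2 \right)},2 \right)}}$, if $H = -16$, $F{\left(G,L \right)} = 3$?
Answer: $- \frac{1171}{2240} \approx -0.52277$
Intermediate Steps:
$u{\left(k,P \right)} = -16 - 8 k$ ($u{\left(k,P \right)} = - 8 k - 16 = -16 - 8 k$)
$\frac{7026}{\left(-107 + 443\right) u{\left(F{\left(E{\left(-4 \right)},-2 \right)},2 \right)}} = \frac{7026}{\left(-107 + 443\right) \left(-16 - 24\right)} = \frac{7026}{336 \left(-16 - 24\right)} = \frac{7026}{336 \left(-40\right)} = \frac{7026}{-13440} = 7026 \left(- \frac{1}{13440}\right) = - \frac{1171}{2240}$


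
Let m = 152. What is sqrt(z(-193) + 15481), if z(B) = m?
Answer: 9*sqrt(193) ≈ 125.03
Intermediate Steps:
z(B) = 152
sqrt(z(-193) + 15481) = sqrt(152 + 15481) = sqrt(15633) = 9*sqrt(193)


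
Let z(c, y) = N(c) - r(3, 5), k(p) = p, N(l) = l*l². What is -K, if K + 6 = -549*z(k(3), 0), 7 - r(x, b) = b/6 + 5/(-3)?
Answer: 21057/2 ≈ 10529.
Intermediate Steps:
N(l) = l³
r(x, b) = 26/3 - b/6 (r(x, b) = 7 - (b/6 + 5/(-3)) = 7 - (b*(⅙) + 5*(-⅓)) = 7 - (b/6 - 5/3) = 7 - (-5/3 + b/6) = 7 + (5/3 - b/6) = 26/3 - b/6)
z(c, y) = -47/6 + c³ (z(c, y) = c³ - (26/3 - ⅙*5) = c³ - (26/3 - ⅚) = c³ - 1*47/6 = c³ - 47/6 = -47/6 + c³)
K = -21057/2 (K = -6 - 549*(-47/6 + 3³) = -6 - 549*(-47/6 + 27) = -6 - 549*115/6 = -6 - 21045/2 = -21057/2 ≈ -10529.)
-K = -1*(-21057/2) = 21057/2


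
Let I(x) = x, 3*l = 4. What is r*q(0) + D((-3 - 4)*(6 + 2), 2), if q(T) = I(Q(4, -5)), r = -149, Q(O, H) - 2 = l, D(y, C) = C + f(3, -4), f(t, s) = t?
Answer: -1475/3 ≈ -491.67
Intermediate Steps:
l = 4/3 (l = (⅓)*4 = 4/3 ≈ 1.3333)
D(y, C) = 3 + C (D(y, C) = C + 3 = 3 + C)
Q(O, H) = 10/3 (Q(O, H) = 2 + 4/3 = 10/3)
q(T) = 10/3
r*q(0) + D((-3 - 4)*(6 + 2), 2) = -149*10/3 + (3 + 2) = -1490/3 + 5 = -1475/3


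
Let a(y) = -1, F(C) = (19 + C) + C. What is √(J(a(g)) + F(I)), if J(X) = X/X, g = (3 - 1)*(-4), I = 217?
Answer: √454 ≈ 21.307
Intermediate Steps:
F(C) = 19 + 2*C
g = -8 (g = 2*(-4) = -8)
J(X) = 1
√(J(a(g)) + F(I)) = √(1 + (19 + 2*217)) = √(1 + (19 + 434)) = √(1 + 453) = √454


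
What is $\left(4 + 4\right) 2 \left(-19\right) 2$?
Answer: $-608$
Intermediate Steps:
$\left(4 + 4\right) 2 \left(-19\right) 2 = 8 \cdot 2 \left(-19\right) 2 = 16 \left(-19\right) 2 = \left(-304\right) 2 = -608$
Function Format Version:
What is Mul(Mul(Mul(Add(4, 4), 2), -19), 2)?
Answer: -608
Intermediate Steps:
Mul(Mul(Mul(Add(4, 4), 2), -19), 2) = Mul(Mul(Mul(8, 2), -19), 2) = Mul(Mul(16, -19), 2) = Mul(-304, 2) = -608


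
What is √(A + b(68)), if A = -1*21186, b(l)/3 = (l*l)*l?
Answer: √922110 ≈ 960.27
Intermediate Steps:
b(l) = 3*l³ (b(l) = 3*((l*l)*l) = 3*(l²*l) = 3*l³)
A = -21186
√(A + b(68)) = √(-21186 + 3*68³) = √(-21186 + 3*314432) = √(-21186 + 943296) = √922110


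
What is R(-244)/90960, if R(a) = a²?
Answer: 3721/5685 ≈ 0.65453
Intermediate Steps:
R(-244)/90960 = (-244)²/90960 = 59536*(1/90960) = 3721/5685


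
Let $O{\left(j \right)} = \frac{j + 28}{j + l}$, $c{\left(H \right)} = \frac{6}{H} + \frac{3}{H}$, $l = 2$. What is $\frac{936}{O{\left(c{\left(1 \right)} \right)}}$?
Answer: $\frac{10296}{37} \approx 278.27$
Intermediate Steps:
$c{\left(H \right)} = \frac{9}{H}$
$O{\left(j \right)} = \frac{28 + j}{2 + j}$ ($O{\left(j \right)} = \frac{j + 28}{j + 2} = \frac{28 + j}{2 + j}$)
$\frac{936}{O{\left(c{\left(1 \right)} \right)}} = \frac{936}{\frac{1}{2 + \frac{9}{1}} \left(28 + \frac{9}{1}\right)} = \frac{936}{\frac{1}{2 + 9 \cdot 1} \left(28 + 9 \cdot 1\right)} = \frac{936}{\frac{1}{2 + 9} \left(28 + 9\right)} = \frac{936}{\frac{1}{11} \cdot 37} = \frac{936}{\frac{37}{11}} = 936 \cdot \frac{11}{37} = \frac{10296}{37}$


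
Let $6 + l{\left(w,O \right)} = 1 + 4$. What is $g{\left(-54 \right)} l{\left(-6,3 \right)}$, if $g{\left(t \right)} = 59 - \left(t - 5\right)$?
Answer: $-118$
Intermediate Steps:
$l{\left(w,O \right)} = -1$ ($l{\left(w,O \right)} = -6 + \left(1 + 4\right) = -6 + 5 = -1$)
$g{\left(t \right)} = 64 - t$ ($g{\left(t \right)} = 59 - \left(t - 5\right) = 59 - \left(-5 + t\right) = 64 - t$)
$g{\left(-54 \right)} l{\left(-6,3 \right)} = \left(64 - -54\right) \left(-1\right) = \left(64 + 54\right) \left(-1\right) = 118 \left(-1\right) = -118$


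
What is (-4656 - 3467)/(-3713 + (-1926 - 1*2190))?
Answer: 8123/7829 ≈ 1.0376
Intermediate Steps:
(-4656 - 3467)/(-3713 + (-1926 - 1*2190)) = -8123/(-3713 + (-1926 - 2190)) = -8123/(-3713 - 4116) = -8123/(-7829) = -8123*(-1/7829) = 8123/7829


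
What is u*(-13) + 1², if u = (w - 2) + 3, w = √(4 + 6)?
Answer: -12 - 13*√10 ≈ -53.110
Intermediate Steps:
w = √10 ≈ 3.1623
u = 1 + √10 (u = (√10 - 2) + 3 = (-2 + √10) + 3 = 1 + √10 ≈ 4.1623)
u*(-13) + 1² = (1 + √10)*(-13) + 1² = (-13 - 13*√10) + 1 = -12 - 13*√10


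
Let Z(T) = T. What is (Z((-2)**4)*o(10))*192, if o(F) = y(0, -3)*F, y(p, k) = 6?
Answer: 184320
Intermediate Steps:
o(F) = 6*F
(Z((-2)**4)*o(10))*192 = ((-2)**4*(6*10))*192 = (16*60)*192 = 960*192 = 184320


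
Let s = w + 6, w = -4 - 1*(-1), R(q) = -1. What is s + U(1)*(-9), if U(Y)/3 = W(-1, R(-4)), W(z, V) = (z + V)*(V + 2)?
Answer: 57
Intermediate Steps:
w = -3 (w = -4 + 1 = -3)
W(z, V) = (2 + V)*(V + z) (W(z, V) = (V + z)*(2 + V) = (2 + V)*(V + z))
s = 3 (s = -3 + 6 = 3)
U(Y) = -6 (U(Y) = 3*((-1)**2 + 2*(-1) + 2*(-1) - 1*(-1)) = 3*(1 - 2 - 2 + 1) = 3*(-2) = -6)
s + U(1)*(-9) = 3 - 6*(-9) = 3 + 54 = 57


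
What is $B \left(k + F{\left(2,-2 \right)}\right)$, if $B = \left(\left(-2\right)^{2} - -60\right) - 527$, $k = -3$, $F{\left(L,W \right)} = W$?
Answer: $2315$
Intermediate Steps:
$B = -463$ ($B = \left(4 + 60\right) - 527 = 64 - 527 = -463$)
$B \left(k + F{\left(2,-2 \right)}\right) = - 463 \left(-3 - 2\right) = \left(-463\right) \left(-5\right) = 2315$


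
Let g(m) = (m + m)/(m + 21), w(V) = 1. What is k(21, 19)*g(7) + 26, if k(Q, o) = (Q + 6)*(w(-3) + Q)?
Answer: 323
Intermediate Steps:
k(Q, o) = (1 + Q)*(6 + Q) (k(Q, o) = (Q + 6)*(1 + Q) = (6 + Q)*(1 + Q) = (1 + Q)*(6 + Q))
g(m) = 2*m/(21 + m) (g(m) = (2*m)/(21 + m) = 2*m/(21 + m))
k(21, 19)*g(7) + 26 = (6 + 21² + 7*21)*(2*7/(21 + 7)) + 26 = (6 + 441 + 147)*(2*7/28) + 26 = 594*(2*7*(1/28)) + 26 = 594*(½) + 26 = 297 + 26 = 323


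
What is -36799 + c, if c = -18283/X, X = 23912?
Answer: -879955971/23912 ≈ -36800.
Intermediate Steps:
c = -18283/23912 ≈ -0.76460
-36799 + c = -36799 - 18283/23912 = -879955971/23912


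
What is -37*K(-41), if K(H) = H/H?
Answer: -37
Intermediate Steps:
K(H) = 1
-37*K(-41) = -37*1 = -37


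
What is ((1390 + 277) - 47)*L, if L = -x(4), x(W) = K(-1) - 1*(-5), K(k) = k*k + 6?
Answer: -19440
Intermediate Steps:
K(k) = 6 + k² (K(k) = k² + 6 = 6 + k²)
x(W) = 12 (x(W) = (6 + (-1)²) - 1*(-5) = (6 + 1) + 5 = 7 + 5 = 12)
L = -12 (L = -1*12 = -12)
((1390 + 277) - 47)*L = ((1390 + 277) - 47)*(-12) = (1667 - 47)*(-12) = 1620*(-12) = -19440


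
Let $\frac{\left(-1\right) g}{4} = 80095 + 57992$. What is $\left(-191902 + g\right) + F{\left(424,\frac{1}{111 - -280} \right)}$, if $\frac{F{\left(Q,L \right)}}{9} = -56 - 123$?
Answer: $-745861$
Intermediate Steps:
$F{\left(Q,L \right)} = -1611$ ($F{\left(Q,L \right)} = 9 \left(-56 - 123\right) = 9 \left(-179\right) = -1611$)
$g = -552348$ ($g = - 4 \left(80095 + 57992\right) = \left(-4\right) 138087 = -552348$)
$\left(-191902 + g\right) + F{\left(424,\frac{1}{111 - -280} \right)} = \left(-191902 - 552348\right) - 1611 = -744250 - 1611 = -745861$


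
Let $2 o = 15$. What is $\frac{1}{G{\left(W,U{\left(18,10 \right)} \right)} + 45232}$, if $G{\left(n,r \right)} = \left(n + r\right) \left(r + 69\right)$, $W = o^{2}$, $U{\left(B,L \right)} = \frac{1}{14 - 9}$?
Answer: $\frac{50}{2456917} \approx 2.0351 \cdot 10^{-5}$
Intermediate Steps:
$o = \frac{15}{2}$ ($o = \frac{1}{2} \cdot 15 = \frac{15}{2} \approx 7.5$)
$U{\left(B,L \right)} = \frac{1}{5}$
$W = \frac{225}{4}$ ($W = \left(\frac{15}{2}\right)^{2} = \frac{225}{4} \approx 56.25$)
$G{\left(n,r \right)} = \left(69 + r\right) \left(n + r\right)$ ($G{\left(n,r \right)} = \left(n + r\right) \left(69 + r\right) = \left(69 + r\right) \left(n + r\right)$)
$\frac{1}{G{\left(W,U{\left(18,10 \right)} \right)} + 45232} = \frac{1}{\left(\left(\frac{1}{5}\right)^{2} + 69 \cdot \frac{225}{4} + 69 \cdot \frac{1}{5} + \frac{225}{4} \cdot \frac{1}{5}\right) + 45232} = \frac{1}{\left(\frac{1}{25} + \frac{15525}{4} + \frac{69}{5} + \frac{45}{4}\right) + 45232} = \frac{1}{\frac{195317}{50} + 45232} = \frac{1}{\frac{2456917}{50}} = \frac{50}{2456917}$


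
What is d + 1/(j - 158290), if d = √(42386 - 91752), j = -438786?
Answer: -1/597076 + I*√49366 ≈ -1.6748e-6 + 222.18*I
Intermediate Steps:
d = I*√49366 (d = √(-49366) = I*√49366 ≈ 222.18*I)
d + 1/(j - 158290) = I*√49366 + 1/(-438786 - 158290) = I*√49366 + 1/(-597076) = I*√49366 - 1/597076 = -1/597076 + I*√49366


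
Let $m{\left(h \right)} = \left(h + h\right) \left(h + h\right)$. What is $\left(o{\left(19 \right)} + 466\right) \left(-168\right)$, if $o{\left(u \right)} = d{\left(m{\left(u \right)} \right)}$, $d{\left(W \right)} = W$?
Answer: $-320880$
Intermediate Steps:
$m{\left(h \right)} = 4 h^{2}$ ($m{\left(h \right)} = 2 h 2 h = 4 h^{2}$)
$o{\left(u \right)} = 4 u^{2}$
$\left(o{\left(19 \right)} + 466\right) \left(-168\right) = \left(4 \cdot 19^{2} + 466\right) \left(-168\right) = \left(4 \cdot 361 + 466\right) \left(-168\right) = \left(1444 + 466\right) \left(-168\right) = 1910 \left(-168\right) = -320880$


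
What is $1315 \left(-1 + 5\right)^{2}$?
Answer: $21040$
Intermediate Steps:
$1315 \left(-1 + 5\right)^{2} = 1315 \cdot 4^{2} = 1315 \cdot 16 = 21040$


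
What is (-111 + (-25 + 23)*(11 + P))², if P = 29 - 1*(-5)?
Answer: 40401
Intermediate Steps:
P = 34 (P = 29 + 5 = 34)
(-111 + (-25 + 23)*(11 + P))² = (-111 + (-25 + 23)*(11 + 34))² = (-111 - 2*45)² = (-111 - 90)² = (-201)² = 40401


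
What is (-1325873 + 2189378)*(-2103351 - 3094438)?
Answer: -4488316790445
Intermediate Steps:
(-1325873 + 2189378)*(-2103351 - 3094438) = 863505*(-5197789) = -4488316790445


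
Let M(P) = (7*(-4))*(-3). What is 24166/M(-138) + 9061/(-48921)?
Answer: 196910627/684894 ≈ 287.51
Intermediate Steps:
M(P) = 84 (M(P) = -28*(-3) = 84)
24166/M(-138) + 9061/(-48921) = 24166/84 + 9061/(-48921) = 24166*(1/84) + 9061*(-1/48921) = 12083/42 - 9061/48921 = 196910627/684894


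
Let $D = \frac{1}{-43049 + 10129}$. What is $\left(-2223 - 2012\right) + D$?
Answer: $- \frac{139416201}{32920} \approx -4235.0$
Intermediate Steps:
$D = - \frac{1}{32920}$ ($D = \frac{1}{-32920} = - \frac{1}{32920} \approx -3.0377 \cdot 10^{-5}$)
$\left(-2223 - 2012\right) + D = \left(-2223 - 2012\right) - \frac{1}{32920} = -4235 - \frac{1}{32920} = - \frac{139416201}{32920}$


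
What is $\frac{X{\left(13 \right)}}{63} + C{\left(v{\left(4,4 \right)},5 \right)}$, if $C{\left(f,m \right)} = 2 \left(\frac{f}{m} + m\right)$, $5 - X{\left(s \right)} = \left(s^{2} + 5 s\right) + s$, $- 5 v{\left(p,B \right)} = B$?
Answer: $\frac{9196}{1575} \approx 5.8387$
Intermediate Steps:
$v{\left(p,B \right)} = - \frac{B}{5}$
$X{\left(s \right)} = 5 - s^{2} - 6 s$ ($X{\left(s \right)} = 5 - \left(\left(s^{2} + 5 s\right) + s\right) = 5 - \left(s^{2} + 6 s\right) = 5 - s^{2} - 6 s$)
$C{\left(f,m \right)} = 2 m + \frac{2 f}{m}$ ($C{\left(f,m \right)} = 2 \left(m + \frac{f}{m}\right) = 2 m + \frac{2 f}{m}$)
$\frac{X{\left(13 \right)}}{63} + C{\left(v{\left(4,4 \right)},5 \right)} = \frac{5 - 13^{2} - 78}{63} + \left(2 \cdot 5 + \frac{2 \left(\left(- \frac{1}{5}\right) 4\right)}{5}\right) = \left(5 - 169 - 78\right) \frac{1}{63} + \left(10 + 2 \left(- \frac{4}{5}\right) \frac{1}{5}\right) = \left(5 - 169 - 78\right) \frac{1}{63} + \left(10 - \frac{8}{25}\right) = \left(-242\right) \frac{1}{63} + \frac{242}{25} = - \frac{242}{63} + \frac{242}{25} = \frac{9196}{1575}$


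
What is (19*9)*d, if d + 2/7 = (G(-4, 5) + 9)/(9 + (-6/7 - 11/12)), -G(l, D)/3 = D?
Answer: -810882/4249 ≈ -190.84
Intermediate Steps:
G(l, D) = -3*D
d = -4742/4249 (d = -2/7 + (-3*5 + 9)/(9 + (-6/7 - 11/12)) = -2/7 + (-15 + 9)/(9 + (-6*1/7 - 11*1/12)) = -2/7 - 6/(9 + (-6/7 - 11/12)) = -2/7 - 6/(9 - 149/84) = -2/7 - 6/607/84 = -2/7 - 6*84/607 = -2/7 - 504/607 = -4742/4249 ≈ -1.1160)
(19*9)*d = (19*9)*(-4742/4249) = 171*(-4742/4249) = -810882/4249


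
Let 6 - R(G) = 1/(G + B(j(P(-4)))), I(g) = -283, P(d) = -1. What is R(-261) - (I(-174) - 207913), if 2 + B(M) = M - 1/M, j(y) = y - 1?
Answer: 110138860/529 ≈ 2.0820e+5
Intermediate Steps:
j(y) = -1 + y
B(M) = -2 + M - 1/M (B(M) = -2 + (M - 1/M) = -2 + M - 1/M)
R(G) = 6 - 1/(-7/2 + G) (R(G) = 6 - 1/(G + (-2 + (-1 - 1) - 1/(-1 - 1))) = 6 - 1/(G + (-2 - 2 - 1/(-2))) = 6 - 1/(G + (-2 - 2 - 1*(-½))) = 6 - 1/(G + (-2 - 2 + ½)) = 6 - 1/(G - 7/2) = 6 - 1/(-7/2 + G))
R(-261) - (I(-174) - 207913) = 4*(11 - 3*(-261))/(7 - 2*(-261)) - (-283 - 207913) = 4*(11 + 783)/(7 + 522) - 1*(-208196) = 4*794/529 + 208196 = 4*(1/529)*794 + 208196 = 3176/529 + 208196 = 110138860/529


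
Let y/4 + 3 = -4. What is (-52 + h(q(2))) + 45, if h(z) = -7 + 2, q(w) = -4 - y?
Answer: -12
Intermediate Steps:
y = -28 (y = -12 + 4*(-4) = -12 - 16 = -28)
q(w) = 24 (q(w) = -4 - 1*(-28) = -4 + 28 = 24)
h(z) = -5
(-52 + h(q(2))) + 45 = (-52 - 5) + 45 = -57 + 45 = -12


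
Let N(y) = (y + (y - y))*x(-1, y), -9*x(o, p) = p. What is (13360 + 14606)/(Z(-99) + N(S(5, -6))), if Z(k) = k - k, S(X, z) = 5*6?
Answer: -13983/50 ≈ -279.66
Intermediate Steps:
x(o, p) = -p/9
S(X, z) = 30
N(y) = -y²/9 (N(y) = (y + (y - y))*(-y/9) = (y + 0)*(-y/9) = y*(-y/9) = -y²/9)
Z(k) = 0
(13360 + 14606)/(Z(-99) + N(S(5, -6))) = (13360 + 14606)/(0 - ⅑*30²) = 27966/(0 - ⅑*900) = 27966/(0 - 100) = 27966/(-100) = 27966*(-1/100) = -13983/50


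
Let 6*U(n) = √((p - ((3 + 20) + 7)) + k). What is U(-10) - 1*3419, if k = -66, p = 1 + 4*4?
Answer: -3419 + I*√79/6 ≈ -3419.0 + 1.4814*I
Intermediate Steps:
p = 17 (p = 1 + 16 = 17)
U(n) = I*√79/6 (U(n) = √((17 - ((3 + 20) + 7)) - 66)/6 = √((17 - (23 + 7)) - 66)/6 = √((17 - 1*30) - 66)/6 = √((17 - 30) - 66)/6 = √(-13 - 66)/6 = √(-79)/6 = (I*√79)/6 = I*√79/6)
U(-10) - 1*3419 = I*√79/6 - 1*3419 = I*√79/6 - 3419 = -3419 + I*√79/6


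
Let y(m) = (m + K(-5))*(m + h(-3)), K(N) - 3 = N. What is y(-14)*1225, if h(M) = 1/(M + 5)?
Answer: 264600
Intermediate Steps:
h(M) = 1/(5 + M)
K(N) = 3 + N
y(m) = (1/2 + m)*(-2 + m) (y(m) = (m + (3 - 5))*(m + 1/(5 - 3)) = (m - 2)*(m + 1/2) = (-2 + m)*(m + 1/2) = (-2 + m)*(1/2 + m) = (1/2 + m)*(-2 + m))
y(-14)*1225 = (-1 + (-14)**2 - 3/2*(-14))*1225 = (-1 + 196 + 21)*1225 = 216*1225 = 264600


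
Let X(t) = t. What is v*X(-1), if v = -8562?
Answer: 8562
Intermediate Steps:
v*X(-1) = -8562*(-1) = 8562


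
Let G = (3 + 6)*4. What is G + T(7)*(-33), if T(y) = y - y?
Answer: 36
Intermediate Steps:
T(y) = 0
G = 36 (G = 9*4 = 36)
G + T(7)*(-33) = 36 + 0*(-33) = 36 + 0 = 36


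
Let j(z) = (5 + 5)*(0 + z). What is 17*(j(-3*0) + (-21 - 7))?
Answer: -476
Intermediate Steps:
j(z) = 10*z
17*(j(-3*0) + (-21 - 7)) = 17*(10*(-3*0) + (-21 - 7)) = 17*(10*0 - 28) = 17*(0 - 28) = 17*(-28) = -476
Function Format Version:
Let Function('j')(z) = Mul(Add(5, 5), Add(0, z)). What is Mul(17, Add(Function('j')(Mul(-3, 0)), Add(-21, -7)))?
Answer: -476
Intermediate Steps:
Function('j')(z) = Mul(10, z)
Mul(17, Add(Function('j')(Mul(-3, 0)), Add(-21, -7))) = Mul(17, Add(Mul(10, Mul(-3, 0)), Add(-21, -7))) = Mul(17, Add(Mul(10, 0), -28)) = Mul(17, Add(0, -28)) = Mul(17, -28) = -476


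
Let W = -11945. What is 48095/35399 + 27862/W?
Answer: -411792163/422841055 ≈ -0.97387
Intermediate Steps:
48095/35399 + 27862/W = 48095/35399 + 27862/(-11945) = 48095*(1/35399) + 27862*(-1/11945) = 48095/35399 - 27862/11945 = -411792163/422841055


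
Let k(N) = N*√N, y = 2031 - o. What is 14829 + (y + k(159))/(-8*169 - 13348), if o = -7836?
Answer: 72658811/4900 - 53*√159/4900 ≈ 14828.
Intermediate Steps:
y = 9867 (y = 2031 - 1*(-7836) = 2031 + 7836 = 9867)
k(N) = N^(3/2)
14829 + (y + k(159))/(-8*169 - 13348) = 14829 + (9867 + 159^(3/2))/(-8*169 - 13348) = 14829 + (9867 + 159*√159)/(-1352 - 13348) = 14829 + (9867 + 159*√159)/(-14700) = 14829 + (9867 + 159*√159)*(-1/14700) = 14829 + (-3289/4900 - 53*√159/4900) = 72658811/4900 - 53*√159/4900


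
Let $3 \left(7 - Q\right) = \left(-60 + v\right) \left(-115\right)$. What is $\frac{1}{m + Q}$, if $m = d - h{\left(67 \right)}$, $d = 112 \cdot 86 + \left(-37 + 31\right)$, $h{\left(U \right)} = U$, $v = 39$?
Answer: $\frac{1}{8761} \approx 0.00011414$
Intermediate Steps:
$d = 9626$ ($d = 9632 - 6 = 9626$)
$Q = -798$ ($Q = 7 - \frac{\left(-60 + 39\right) \left(-115\right)}{3} = 7 - \frac{\left(-21\right) \left(-115\right)}{3} = 7 - 805 = -798$)
$m = 9559$ ($m = 9626 - 67 = 9559$)
$\frac{1}{m + Q} = \frac{1}{9559 - 798} = \frac{1}{8761}$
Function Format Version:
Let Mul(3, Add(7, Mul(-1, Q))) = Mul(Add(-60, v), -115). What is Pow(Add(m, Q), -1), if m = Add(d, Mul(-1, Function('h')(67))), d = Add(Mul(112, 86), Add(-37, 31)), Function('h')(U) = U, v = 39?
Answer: Rational(1, 8761) ≈ 0.00011414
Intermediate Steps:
d = 9626 (d = Add(9632, -6) = 9626)
Q = -798 (Q = Add(7, Mul(Rational(-1, 3), Mul(Add(-60, 39), -115))) = Add(7, Mul(Rational(-1, 3), Mul(-21, -115))) = Add(7, Mul(Rational(-1, 3), 2415)) = Add(7, -805) = -798)
m = 9559 (m = Add(9626, Mul(-1, 67)) = Add(9626, -67) = 9559)
Pow(Add(m, Q), -1) = Pow(Add(9559, -798), -1) = Pow(8761, -1) = Rational(1, 8761)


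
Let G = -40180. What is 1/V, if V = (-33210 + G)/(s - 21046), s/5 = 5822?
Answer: -4032/36695 ≈ -0.10988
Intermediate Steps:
s = 29110 (s = 5*5822 = 29110)
V = -36695/4032 (V = (-33210 - 40180)/(29110 - 21046) = -73390/8064 = -73390*1/8064 = -36695/4032 ≈ -9.1009)
1/V = 1/(-36695/4032) = -4032/36695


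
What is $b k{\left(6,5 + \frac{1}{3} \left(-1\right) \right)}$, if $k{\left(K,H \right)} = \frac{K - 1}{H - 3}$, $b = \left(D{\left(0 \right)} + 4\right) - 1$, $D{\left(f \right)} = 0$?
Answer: $9$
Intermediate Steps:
$b = 3$ ($b = \left(0 + 4\right) - 1 = 4 - 1 = 3$)
$k{\left(K,H \right)} = \frac{-1 + K}{-3 + H}$
$b k{\left(6,5 + \frac{1}{3} \left(-1\right) \right)} = 3 \frac{-1 + 6}{-3 + \left(5 + \frac{1}{3} \left(-1\right)\right)} = 3 \frac{1}{-3 + \left(5 + \frac{1}{3} \left(-1\right)\right)} 5 = 3 \frac{1}{-3 + \left(5 - \frac{1}{3}\right)} 5 = 3 \frac{1}{-3 + \frac{14}{3}} \cdot 5 = 3 \frac{1}{\frac{5}{3}} \cdot 5 = 3 \cdot \frac{3}{5} \cdot 5 = 3 \cdot 3 = 9$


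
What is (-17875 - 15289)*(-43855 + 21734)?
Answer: 733620844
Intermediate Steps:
(-17875 - 15289)*(-43855 + 21734) = -33164*(-22121) = 733620844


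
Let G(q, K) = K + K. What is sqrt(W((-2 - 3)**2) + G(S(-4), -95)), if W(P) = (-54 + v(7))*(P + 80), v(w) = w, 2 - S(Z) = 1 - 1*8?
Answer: 5*I*sqrt(205) ≈ 71.589*I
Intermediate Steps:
S(Z) = 9 (S(Z) = 2 - (1 - 1*8) = 2 - (1 - 8) = 2 - 1*(-7) = 2 + 7 = 9)
G(q, K) = 2*K
W(P) = -3760 - 47*P (W(P) = (-54 + 7)*(P + 80) = -47*(80 + P) = -3760 - 47*P)
sqrt(W((-2 - 3)**2) + G(S(-4), -95)) = sqrt((-3760 - 47*(-2 - 3)**2) + 2*(-95)) = sqrt((-3760 - 47*(-5)**2) - 190) = sqrt((-3760 - 47*25) - 190) = sqrt((-3760 - 1175) - 190) = sqrt(-4935 - 190) = sqrt(-5125) = 5*I*sqrt(205)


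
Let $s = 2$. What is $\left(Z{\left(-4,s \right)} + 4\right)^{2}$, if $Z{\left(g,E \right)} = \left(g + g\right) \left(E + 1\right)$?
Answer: $400$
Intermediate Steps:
$Z{\left(g,E \right)} = 2 g \left(1 + E\right)$
$\left(Z{\left(-4,s \right)} + 4\right)^{2} = \left(2 \left(-4\right) \left(1 + 2\right) + 4\right)^{2} = \left(2 \left(-4\right) 3 + 4\right)^{2} = \left(-24 + 4\right)^{2} = \left(-20\right)^{2} = 400$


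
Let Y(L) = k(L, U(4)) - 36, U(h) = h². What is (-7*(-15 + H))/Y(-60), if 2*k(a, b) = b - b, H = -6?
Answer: -49/12 ≈ -4.0833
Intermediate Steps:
k(a, b) = 0 (k(a, b) = (b - b)/2 = (½)*0 = 0)
Y(L) = -36 (Y(L) = 0 - 36 = -36)
(-7*(-15 + H))/Y(-60) = -7*(-15 - 6)/(-36) = -7*(-21)*(-1/36) = 147*(-1/36) = -49/12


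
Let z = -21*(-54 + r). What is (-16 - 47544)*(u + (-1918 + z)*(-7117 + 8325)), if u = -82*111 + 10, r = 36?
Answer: 88909234720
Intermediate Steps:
z = 378 (z = -21*(-54 + 36) = -21*(-18) = 378)
u = -9092 (u = -9102 + 10 = -9092)
(-16 - 47544)*(u + (-1918 + z)*(-7117 + 8325)) = (-16 - 47544)*(-9092 + (-1918 + 378)*(-7117 + 8325)) = -47560*(-9092 - 1540*1208) = -47560*(-9092 - 1860320) = -47560*(-1869412) = 88909234720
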